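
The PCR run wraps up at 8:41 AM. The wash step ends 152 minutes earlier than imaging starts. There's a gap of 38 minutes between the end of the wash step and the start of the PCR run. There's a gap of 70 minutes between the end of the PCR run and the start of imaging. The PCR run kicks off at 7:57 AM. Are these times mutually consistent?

Imaging starts at 8:41 AM + 70 min = 9:51 AM.
The wash step ends at 9:51 AM − 152 min = 7:19 AM.
The PCR run starts at 7:19 AM + 38 min = 7:57 AM.
That matches the stated 7:57 AM, so the schedule is consistent.

Yes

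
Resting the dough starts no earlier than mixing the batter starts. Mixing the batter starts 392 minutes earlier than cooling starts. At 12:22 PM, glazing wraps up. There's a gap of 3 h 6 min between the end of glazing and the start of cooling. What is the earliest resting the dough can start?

8:56 AM

Cooling starts at 12:22 PM + 186 min = 3:28 PM.
Mixing the batter starts at 3:28 PM − 392 min = 8:56 AM.
Resting the dough is bounded by mixing the batter, so the earliest it can start is 8:56 AM.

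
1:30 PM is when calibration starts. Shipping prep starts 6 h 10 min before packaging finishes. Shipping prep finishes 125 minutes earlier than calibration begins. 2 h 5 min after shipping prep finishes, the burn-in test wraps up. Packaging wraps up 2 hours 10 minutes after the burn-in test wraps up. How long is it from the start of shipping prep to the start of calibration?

Shipping prep ends at 1:30 PM − 125 min = 11:25 AM.
The burn-in test ends at 11:25 AM + 125 min = 1:30 PM.
Packaging ends at 1:30 PM + 130 min = 3:40 PM.
Shipping prep starts at 3:40 PM − 370 min = 9:30 AM.
From 9:30 AM to 1:30 PM is 240 minutes.

240 minutes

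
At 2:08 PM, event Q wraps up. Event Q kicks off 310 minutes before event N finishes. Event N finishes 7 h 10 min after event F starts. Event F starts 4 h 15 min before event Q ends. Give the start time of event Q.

Event F starts at 2:08 PM − 255 min = 9:53 AM.
Event N ends at 9:53 AM + 430 min = 5:03 PM.
Event Q starts at 5:03 PM − 310 min = 11:53 AM.

11:53 AM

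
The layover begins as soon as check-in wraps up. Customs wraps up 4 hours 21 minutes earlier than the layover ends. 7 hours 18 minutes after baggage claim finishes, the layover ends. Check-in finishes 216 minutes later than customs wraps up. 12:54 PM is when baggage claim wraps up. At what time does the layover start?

The layover ends at 12:54 PM + 438 min = 8:12 PM.
Customs ends at 8:12 PM − 261 min = 3:51 PM.
Check-in ends at 3:51 PM + 216 min = 7:27 PM.
So the layover starts at 7:27 PM.

7:27 PM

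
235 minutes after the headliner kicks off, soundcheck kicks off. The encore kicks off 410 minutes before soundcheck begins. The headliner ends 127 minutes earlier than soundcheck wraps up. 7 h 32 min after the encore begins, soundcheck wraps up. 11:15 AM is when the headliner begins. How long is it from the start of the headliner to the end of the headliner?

Soundcheck starts at 11:15 AM + 235 min = 3:10 PM.
The encore starts at 3:10 PM − 410 min = 8:20 AM.
Soundcheck ends at 8:20 AM + 452 min = 3:52 PM.
The headliner ends at 3:52 PM − 127 min = 1:45 PM.
From 11:15 AM to 1:45 PM is 2 h 30 min.

2 h 30 min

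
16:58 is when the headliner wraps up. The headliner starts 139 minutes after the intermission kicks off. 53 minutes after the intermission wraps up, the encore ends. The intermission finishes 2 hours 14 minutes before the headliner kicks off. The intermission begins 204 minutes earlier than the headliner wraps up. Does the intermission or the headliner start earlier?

The intermission starts at 16:58 − 204 min = 13:34.
The headliner starts at 13:34 + 139 min = 15:53.
The intermission starts at 13:34 and the headliner starts at 15:53, so the intermission is first.

the intermission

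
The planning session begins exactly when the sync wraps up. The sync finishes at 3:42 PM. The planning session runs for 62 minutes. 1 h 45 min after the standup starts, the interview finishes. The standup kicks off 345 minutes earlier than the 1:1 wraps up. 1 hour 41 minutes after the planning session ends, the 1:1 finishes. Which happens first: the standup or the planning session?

the standup

The planning session starts at 3:42 PM.
The planning session ends at 3:42 PM + 62 min = 4:44 PM.
The 1:1 ends at 4:44 PM + 101 min = 6:25 PM.
The standup starts at 6:25 PM − 345 min = 12:40 PM.
The standup starts at 12:40 PM and the planning session starts at 3:42 PM, so the standup is first.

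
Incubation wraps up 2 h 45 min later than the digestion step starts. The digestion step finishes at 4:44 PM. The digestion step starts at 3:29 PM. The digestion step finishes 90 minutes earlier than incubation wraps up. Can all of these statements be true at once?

Yes

Incubation ends at 3:29 PM + 165 min = 6:14 PM.
The digestion step ends at 6:14 PM − 90 min = 4:44 PM.
That matches the stated 4:44 PM, so the schedule is consistent.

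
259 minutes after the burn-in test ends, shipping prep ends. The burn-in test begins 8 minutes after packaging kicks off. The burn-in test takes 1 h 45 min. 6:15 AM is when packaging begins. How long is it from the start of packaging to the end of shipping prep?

The burn-in test starts at 6:15 AM + 8 min = 6:23 AM.
The burn-in test ends at 6:23 AM + 105 min = 8:08 AM.
Shipping prep ends at 8:08 AM + 259 min = 12:27 PM.
From 6:15 AM to 12:27 PM is 6 h 12 min.

6 h 12 min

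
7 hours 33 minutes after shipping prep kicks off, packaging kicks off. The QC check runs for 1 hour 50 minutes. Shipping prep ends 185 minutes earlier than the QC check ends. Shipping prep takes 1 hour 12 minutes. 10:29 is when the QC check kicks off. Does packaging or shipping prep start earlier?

The QC check ends at 10:29 + 110 min = 12:19.
Shipping prep ends at 12:19 − 185 min = 09:14.
Shipping prep starts at 09:14 − 72 min = 08:02.
Packaging starts at 08:02 + 453 min = 15:35.
Packaging starts at 15:35 and shipping prep starts at 08:02, so shipping prep is first.

shipping prep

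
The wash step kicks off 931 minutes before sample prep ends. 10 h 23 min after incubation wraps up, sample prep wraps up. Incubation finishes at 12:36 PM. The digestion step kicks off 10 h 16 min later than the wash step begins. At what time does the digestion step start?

Sample prep ends at 12:36 PM + 623 min = 10:59 PM.
The wash step starts at 10:59 PM − 931 min = 7:28 AM.
The digestion step starts at 7:28 AM + 616 min = 5:44 PM.

5:44 PM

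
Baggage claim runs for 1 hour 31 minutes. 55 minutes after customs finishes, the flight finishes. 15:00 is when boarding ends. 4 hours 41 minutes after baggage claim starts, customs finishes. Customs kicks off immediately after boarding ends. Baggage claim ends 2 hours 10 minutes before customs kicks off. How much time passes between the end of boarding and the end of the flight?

115 minutes

Customs starts at 15:00.
Baggage claim ends at 15:00 − 130 min = 12:50.
Baggage claim starts at 12:50 − 91 min = 11:19.
Customs ends at 11:19 + 281 min = 16:00.
The flight ends at 16:00 + 55 min = 16:55.
From 15:00 to 16:55 is 115 minutes.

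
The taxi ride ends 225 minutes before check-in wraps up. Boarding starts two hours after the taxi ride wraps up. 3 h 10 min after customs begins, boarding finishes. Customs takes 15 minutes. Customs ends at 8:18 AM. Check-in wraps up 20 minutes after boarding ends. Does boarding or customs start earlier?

Customs starts at 8:18 AM − 15 min = 8:03 AM.
Boarding ends at 8:03 AM + 190 min = 11:13 AM.
Check-in ends at 11:13 AM + 20 min = 11:33 AM.
The taxi ride ends at 11:33 AM − 225 min = 7:48 AM.
Boarding starts at 7:48 AM + 120 min = 9:48 AM.
Boarding starts at 9:48 AM and customs starts at 8:03 AM, so customs is first.

customs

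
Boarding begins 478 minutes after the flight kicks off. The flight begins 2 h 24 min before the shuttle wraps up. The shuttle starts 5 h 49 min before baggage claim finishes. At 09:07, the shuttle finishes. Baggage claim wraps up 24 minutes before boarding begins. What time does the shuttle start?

08:28

The flight starts at 09:07 − 144 min = 06:43.
Boarding starts at 06:43 + 478 min = 14:41.
Baggage claim ends at 14:41 − 24 min = 14:17.
The shuttle starts at 14:17 − 349 min = 08:28.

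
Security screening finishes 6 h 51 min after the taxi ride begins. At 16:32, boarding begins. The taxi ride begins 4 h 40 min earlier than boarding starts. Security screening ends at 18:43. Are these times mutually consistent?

The taxi ride starts at 16:32 − 280 min = 11:52.
Security screening ends at 11:52 + 411 min = 18:43.
That matches the stated 18:43, so the schedule is consistent.

Yes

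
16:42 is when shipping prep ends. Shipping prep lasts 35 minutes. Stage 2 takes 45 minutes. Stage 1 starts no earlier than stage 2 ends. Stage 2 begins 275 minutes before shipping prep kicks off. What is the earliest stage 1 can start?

12:17

Shipping prep starts at 16:42 − 35 min = 16:07.
Stage 2 starts at 16:07 − 275 min = 11:32.
Stage 2 ends at 11:32 + 45 min = 12:17.
Stage 1 is bounded by stage 2, so the earliest it can start is 12:17.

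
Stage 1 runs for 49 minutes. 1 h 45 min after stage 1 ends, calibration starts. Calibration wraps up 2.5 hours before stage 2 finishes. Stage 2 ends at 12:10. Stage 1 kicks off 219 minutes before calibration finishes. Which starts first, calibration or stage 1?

Calibration ends at 12:10 − 150 min = 09:40.
Stage 1 starts at 09:40 − 219 min = 06:01.
Stage 1 ends at 06:01 + 49 min = 06:50.
Calibration starts at 06:50 + 105 min = 08:35.
Calibration starts at 08:35 and stage 1 starts at 06:01, so stage 1 is first.

stage 1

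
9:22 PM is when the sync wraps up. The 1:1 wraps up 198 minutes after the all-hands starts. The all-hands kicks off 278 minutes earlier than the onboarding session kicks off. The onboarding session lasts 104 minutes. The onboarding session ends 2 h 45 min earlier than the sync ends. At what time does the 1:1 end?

The onboarding session ends at 9:22 PM − 165 min = 6:37 PM.
The onboarding session starts at 6:37 PM − 104 min = 4:53 PM.
The all-hands starts at 4:53 PM − 278 min = 12:15 PM.
The 1:1 ends at 12:15 PM + 198 min = 3:33 PM.

3:33 PM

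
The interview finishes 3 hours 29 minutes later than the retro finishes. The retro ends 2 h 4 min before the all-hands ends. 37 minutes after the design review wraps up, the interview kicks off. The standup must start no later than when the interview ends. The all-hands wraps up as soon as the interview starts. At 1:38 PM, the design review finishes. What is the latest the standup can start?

The interview starts at 1:38 PM + 37 min = 2:15 PM.
So the all-hands ends at 2:15 PM.
The retro ends at 2:15 PM − 124 min = 12:11 PM.
The interview ends at 12:11 PM + 209 min = 3:40 PM.
The standup is bounded by the interview, so the latest it can start is 3:40 PM.

3:40 PM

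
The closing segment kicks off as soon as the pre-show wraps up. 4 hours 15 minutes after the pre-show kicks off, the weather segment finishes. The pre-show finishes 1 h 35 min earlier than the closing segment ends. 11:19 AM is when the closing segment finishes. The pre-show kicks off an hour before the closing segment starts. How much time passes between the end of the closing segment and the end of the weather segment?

1 h 40 min

The pre-show ends at 11:19 AM − 95 min = 9:44 AM.
So the closing segment starts at 9:44 AM.
The pre-show starts at 9:44 AM − 60 min = 8:44 AM.
The weather segment ends at 8:44 AM + 255 min = 12:59 PM.
From 11:19 AM to 12:59 PM is 1 h 40 min.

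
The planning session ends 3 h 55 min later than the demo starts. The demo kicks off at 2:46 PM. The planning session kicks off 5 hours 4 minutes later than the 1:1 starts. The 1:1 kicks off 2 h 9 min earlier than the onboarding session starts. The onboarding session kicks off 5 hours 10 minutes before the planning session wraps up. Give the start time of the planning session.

The planning session ends at 2:46 PM + 235 min = 6:41 PM.
The onboarding session starts at 6:41 PM − 310 min = 1:31 PM.
The 1:1 starts at 1:31 PM − 129 min = 11:22 AM.
The planning session starts at 11:22 AM + 304 min = 4:26 PM.

4:26 PM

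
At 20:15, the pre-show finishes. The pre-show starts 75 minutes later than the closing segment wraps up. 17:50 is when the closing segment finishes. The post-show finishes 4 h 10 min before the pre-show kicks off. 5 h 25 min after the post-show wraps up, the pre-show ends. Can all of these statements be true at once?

No

The pre-show starts at 17:50 + 75 min = 19:05.
The post-show ends at 19:05 − 250 min = 14:55.
The pre-show ends at 14:55 + 325 min = 20:20.
But the pre-show is also said to end at 20:15 — a 5-minute conflict.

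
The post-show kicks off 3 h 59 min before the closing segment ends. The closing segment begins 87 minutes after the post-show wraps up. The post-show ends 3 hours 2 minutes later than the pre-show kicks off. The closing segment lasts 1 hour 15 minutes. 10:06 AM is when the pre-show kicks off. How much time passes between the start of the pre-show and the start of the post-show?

The post-show ends at 10:06 AM + 182 min = 1:08 PM.
The closing segment starts at 1:08 PM + 87 min = 2:35 PM.
The closing segment ends at 2:35 PM + 75 min = 3:50 PM.
The post-show starts at 3:50 PM − 239 min = 11:51 AM.
From 10:06 AM to 11:51 AM is 1 h 45 min.

1 h 45 min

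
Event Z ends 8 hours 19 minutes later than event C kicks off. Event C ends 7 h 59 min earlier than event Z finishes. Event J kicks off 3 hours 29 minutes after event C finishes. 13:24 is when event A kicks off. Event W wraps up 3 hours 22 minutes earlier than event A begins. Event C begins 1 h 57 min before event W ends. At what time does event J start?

11:54

Event W ends at 13:24 − 202 min = 10:02.
Event C starts at 10:02 − 117 min = 08:05.
Event Z ends at 08:05 + 499 min = 16:24.
Event C ends at 16:24 − 479 min = 08:25.
Event J starts at 08:25 + 209 min = 11:54.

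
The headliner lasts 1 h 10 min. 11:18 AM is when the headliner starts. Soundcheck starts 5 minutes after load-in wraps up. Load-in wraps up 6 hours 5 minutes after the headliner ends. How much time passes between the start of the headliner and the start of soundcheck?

440 minutes

The headliner ends at 11:18 AM + 70 min = 12:28 PM.
Load-in ends at 12:28 PM + 365 min = 6:33 PM.
Soundcheck starts at 6:33 PM + 5 min = 6:38 PM.
From 11:18 AM to 6:38 PM is 440 minutes.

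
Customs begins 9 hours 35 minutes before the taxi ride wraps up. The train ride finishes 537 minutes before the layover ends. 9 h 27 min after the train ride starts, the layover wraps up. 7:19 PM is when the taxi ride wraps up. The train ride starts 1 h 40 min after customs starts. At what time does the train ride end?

11:54 AM

Customs starts at 7:19 PM − 575 min = 9:44 AM.
The train ride starts at 9:44 AM + 100 min = 11:24 AM.
The layover ends at 11:24 AM + 567 min = 8:51 PM.
The train ride ends at 8:51 PM − 537 min = 11:54 AM.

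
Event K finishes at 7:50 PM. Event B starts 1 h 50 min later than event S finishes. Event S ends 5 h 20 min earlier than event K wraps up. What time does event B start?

4:20 PM

Event S ends at 7:50 PM − 320 min = 2:30 PM.
Event B starts at 2:30 PM + 110 min = 4:20 PM.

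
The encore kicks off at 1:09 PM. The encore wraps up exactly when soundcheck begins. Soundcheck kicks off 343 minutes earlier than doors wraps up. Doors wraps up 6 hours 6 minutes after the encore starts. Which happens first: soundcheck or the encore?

the encore

Doors ends at 1:09 PM + 366 min = 7:15 PM.
Soundcheck starts at 7:15 PM − 343 min = 1:32 PM.
Soundcheck starts at 1:32 PM and the encore starts at 1:09 PM, so the encore is first.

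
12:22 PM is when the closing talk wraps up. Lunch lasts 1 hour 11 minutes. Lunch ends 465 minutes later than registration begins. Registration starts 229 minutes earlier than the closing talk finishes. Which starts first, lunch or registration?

registration

Registration starts at 12:22 PM − 229 min = 8:33 AM.
Lunch ends at 8:33 AM + 465 min = 4:18 PM.
Lunch starts at 4:18 PM − 71 min = 3:07 PM.
Lunch starts at 3:07 PM and registration starts at 8:33 AM, so registration is first.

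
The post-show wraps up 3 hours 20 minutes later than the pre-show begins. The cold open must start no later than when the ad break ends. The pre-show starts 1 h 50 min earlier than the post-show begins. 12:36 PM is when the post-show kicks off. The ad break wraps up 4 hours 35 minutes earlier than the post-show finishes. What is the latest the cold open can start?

9:31 AM

The pre-show starts at 12:36 PM − 110 min = 10:46 AM.
The post-show ends at 10:46 AM + 200 min = 2:06 PM.
The ad break ends at 2:06 PM − 275 min = 9:31 AM.
The cold open is bounded by the ad break, so the latest it can start is 9:31 AM.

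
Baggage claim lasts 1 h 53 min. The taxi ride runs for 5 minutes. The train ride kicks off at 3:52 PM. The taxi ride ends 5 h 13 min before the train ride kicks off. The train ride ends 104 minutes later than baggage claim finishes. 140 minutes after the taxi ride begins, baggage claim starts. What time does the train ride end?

4:31 PM

The taxi ride ends at 3:52 PM − 313 min = 10:39 AM.
The taxi ride starts at 10:39 AM − 5 min = 10:34 AM.
Baggage claim starts at 10:34 AM + 140 min = 12:54 PM.
Baggage claim ends at 12:54 PM + 113 min = 2:47 PM.
The train ride ends at 2:47 PM + 104 min = 4:31 PM.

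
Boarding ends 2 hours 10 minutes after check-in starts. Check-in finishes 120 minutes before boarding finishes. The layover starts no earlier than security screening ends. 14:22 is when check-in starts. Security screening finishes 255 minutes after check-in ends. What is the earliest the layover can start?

18:47

Boarding ends at 14:22 + 130 min = 16:32.
Check-in ends at 16:32 − 120 min = 14:32.
Security screening ends at 14:32 + 255 min = 18:47.
The layover is bounded by security screening, so the earliest it can start is 18:47.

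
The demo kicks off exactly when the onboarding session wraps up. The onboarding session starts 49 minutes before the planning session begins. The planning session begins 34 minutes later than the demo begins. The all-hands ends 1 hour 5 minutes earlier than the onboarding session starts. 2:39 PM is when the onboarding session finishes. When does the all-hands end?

The demo starts at 2:39 PM.
The planning session starts at 2:39 PM + 34 min = 3:13 PM.
The onboarding session starts at 3:13 PM − 49 min = 2:24 PM.
The all-hands ends at 2:24 PM − 65 min = 1:19 PM.

1:19 PM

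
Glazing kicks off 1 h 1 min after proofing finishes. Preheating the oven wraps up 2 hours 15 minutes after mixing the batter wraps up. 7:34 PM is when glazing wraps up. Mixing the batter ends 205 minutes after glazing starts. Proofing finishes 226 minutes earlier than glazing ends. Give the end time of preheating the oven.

10:29 PM

Proofing ends at 7:34 PM − 226 min = 3:48 PM.
Glazing starts at 3:48 PM + 61 min = 4:49 PM.
Mixing the batter ends at 4:49 PM + 205 min = 8:14 PM.
Preheating the oven ends at 8:14 PM + 135 min = 10:29 PM.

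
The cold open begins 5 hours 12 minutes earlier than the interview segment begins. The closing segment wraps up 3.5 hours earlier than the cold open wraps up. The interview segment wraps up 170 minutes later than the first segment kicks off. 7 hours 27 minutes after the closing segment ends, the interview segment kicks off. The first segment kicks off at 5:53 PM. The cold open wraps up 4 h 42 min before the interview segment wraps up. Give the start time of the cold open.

2:46 PM

The interview segment ends at 5:53 PM + 170 min = 8:43 PM.
The cold open ends at 8:43 PM − 282 min = 4:01 PM.
The closing segment ends at 4:01 PM − 210 min = 12:31 PM.
The interview segment starts at 12:31 PM + 447 min = 7:58 PM.
The cold open starts at 7:58 PM − 312 min = 2:46 PM.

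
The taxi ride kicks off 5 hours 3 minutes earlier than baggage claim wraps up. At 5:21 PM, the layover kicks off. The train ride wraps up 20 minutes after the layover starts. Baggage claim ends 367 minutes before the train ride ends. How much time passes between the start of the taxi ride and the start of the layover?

The train ride ends at 5:21 PM + 20 min = 5:41 PM.
Baggage claim ends at 5:41 PM − 367 min = 11:34 AM.
The taxi ride starts at 11:34 AM − 303 min = 6:31 AM.
From 6:31 AM to 5:21 PM is 10 h 50 min.

10 h 50 min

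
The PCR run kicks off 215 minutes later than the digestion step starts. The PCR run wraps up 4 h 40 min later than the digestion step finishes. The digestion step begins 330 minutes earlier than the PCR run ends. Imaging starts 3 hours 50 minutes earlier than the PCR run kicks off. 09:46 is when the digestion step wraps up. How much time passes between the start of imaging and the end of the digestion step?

65 minutes

The PCR run ends at 09:46 + 280 min = 14:26.
The digestion step starts at 14:26 − 330 min = 08:56.
The PCR run starts at 08:56 + 215 min = 12:31.
Imaging starts at 12:31 − 230 min = 08:41.
From 08:41 to 09:46 is 65 minutes.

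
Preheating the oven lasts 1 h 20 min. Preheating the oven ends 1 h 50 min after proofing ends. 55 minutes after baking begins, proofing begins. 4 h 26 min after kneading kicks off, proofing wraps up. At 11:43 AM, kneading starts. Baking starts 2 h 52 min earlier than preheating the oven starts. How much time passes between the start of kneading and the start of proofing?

Proofing ends at 11:43 AM + 266 min = 4:09 PM.
Preheating the oven ends at 4:09 PM + 110 min = 5:59 PM.
Preheating the oven starts at 5:59 PM − 80 min = 4:39 PM.
Baking starts at 4:39 PM − 172 min = 1:47 PM.
Proofing starts at 1:47 PM + 55 min = 2:42 PM.
From 11:43 AM to 2:42 PM is 2 h 59 min.

2 h 59 min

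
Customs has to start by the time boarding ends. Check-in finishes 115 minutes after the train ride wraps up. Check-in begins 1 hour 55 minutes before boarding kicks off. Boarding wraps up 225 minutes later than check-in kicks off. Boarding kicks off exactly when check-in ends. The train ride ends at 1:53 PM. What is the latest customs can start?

Check-in ends at 1:53 PM + 115 min = 3:48 PM.
So boarding starts at 3:48 PM.
Check-in starts at 3:48 PM − 115 min = 1:53 PM.
Boarding ends at 1:53 PM + 225 min = 5:38 PM.
Customs is bounded by boarding, so the latest it can start is 5:38 PM.

5:38 PM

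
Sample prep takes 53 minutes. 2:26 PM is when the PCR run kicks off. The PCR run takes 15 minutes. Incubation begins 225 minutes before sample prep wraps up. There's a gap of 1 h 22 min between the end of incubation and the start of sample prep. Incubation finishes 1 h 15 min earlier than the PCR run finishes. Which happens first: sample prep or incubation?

The PCR run ends at 2:26 PM + 15 min = 2:41 PM.
Incubation ends at 2:41 PM − 75 min = 1:26 PM.
Sample prep starts at 1:26 PM + 82 min = 2:48 PM.
Sample prep ends at 2:48 PM + 53 min = 3:41 PM.
Incubation starts at 3:41 PM − 225 min = 11:56 AM.
Sample prep starts at 2:48 PM and incubation starts at 11:56 AM, so incubation is first.

incubation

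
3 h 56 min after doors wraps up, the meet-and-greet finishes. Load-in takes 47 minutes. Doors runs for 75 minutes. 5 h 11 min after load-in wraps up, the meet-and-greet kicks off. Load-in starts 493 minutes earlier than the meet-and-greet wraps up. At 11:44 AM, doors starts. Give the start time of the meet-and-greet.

2:40 PM

Doors ends at 11:44 AM + 75 min = 12:59 PM.
The meet-and-greet ends at 12:59 PM + 236 min = 4:55 PM.
Load-in starts at 4:55 PM − 493 min = 8:42 AM.
Load-in ends at 8:42 AM + 47 min = 9:29 AM.
The meet-and-greet starts at 9:29 AM + 311 min = 2:40 PM.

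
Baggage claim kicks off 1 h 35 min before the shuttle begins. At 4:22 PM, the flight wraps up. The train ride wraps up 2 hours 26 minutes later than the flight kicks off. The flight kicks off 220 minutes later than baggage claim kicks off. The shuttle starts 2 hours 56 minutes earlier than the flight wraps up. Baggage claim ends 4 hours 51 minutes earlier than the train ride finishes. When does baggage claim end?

The shuttle starts at 4:22 PM − 176 min = 1:26 PM.
Baggage claim starts at 1:26 PM − 95 min = 11:51 AM.
The flight starts at 11:51 AM + 220 min = 3:31 PM.
The train ride ends at 3:31 PM + 146 min = 5:57 PM.
Baggage claim ends at 5:57 PM − 291 min = 1:06 PM.

1:06 PM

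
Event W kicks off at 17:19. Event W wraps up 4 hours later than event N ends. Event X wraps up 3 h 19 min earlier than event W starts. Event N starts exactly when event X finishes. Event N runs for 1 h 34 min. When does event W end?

19:34

Event X ends at 17:19 − 199 min = 14:00.
So event N starts at 14:00.
Event N ends at 14:00 + 94 min = 15:34.
Event W ends at 15:34 + 240 min = 19:34.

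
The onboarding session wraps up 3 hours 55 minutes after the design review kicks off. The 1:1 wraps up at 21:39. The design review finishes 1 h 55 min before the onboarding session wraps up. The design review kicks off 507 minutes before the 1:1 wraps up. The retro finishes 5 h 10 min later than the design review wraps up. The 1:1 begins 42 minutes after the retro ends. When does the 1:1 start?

21:04

The design review starts at 21:39 − 507 min = 13:12.
The onboarding session ends at 13:12 + 235 min = 17:07.
The design review ends at 17:07 − 115 min = 15:12.
The retro ends at 15:12 + 310 min = 20:22.
The 1:1 starts at 20:22 + 42 min = 21:04.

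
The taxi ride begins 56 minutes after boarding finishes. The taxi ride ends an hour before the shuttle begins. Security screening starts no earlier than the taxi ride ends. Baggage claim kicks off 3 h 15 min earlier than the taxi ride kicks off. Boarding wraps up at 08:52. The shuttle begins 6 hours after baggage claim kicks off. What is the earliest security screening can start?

11:33

The taxi ride starts at 08:52 + 56 min = 09:48.
Baggage claim starts at 09:48 − 195 min = 06:33.
The shuttle starts at 06:33 + 360 min = 12:33.
The taxi ride ends at 12:33 − 60 min = 11:33.
Security screening is bounded by the taxi ride, so the earliest it can start is 11:33.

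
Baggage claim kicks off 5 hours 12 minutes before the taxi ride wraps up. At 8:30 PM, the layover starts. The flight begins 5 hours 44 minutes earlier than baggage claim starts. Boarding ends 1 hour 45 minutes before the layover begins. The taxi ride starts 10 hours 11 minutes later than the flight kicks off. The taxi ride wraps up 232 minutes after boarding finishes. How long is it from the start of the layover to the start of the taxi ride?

1 h 22 min

Boarding ends at 8:30 PM − 105 min = 6:45 PM.
The taxi ride ends at 6:45 PM + 232 min = 10:37 PM.
Baggage claim starts at 10:37 PM − 312 min = 5:25 PM.
The flight starts at 5:25 PM − 344 min = 11:41 AM.
The taxi ride starts at 11:41 AM + 611 min = 9:52 PM.
From 8:30 PM to 9:52 PM is 1 h 22 min.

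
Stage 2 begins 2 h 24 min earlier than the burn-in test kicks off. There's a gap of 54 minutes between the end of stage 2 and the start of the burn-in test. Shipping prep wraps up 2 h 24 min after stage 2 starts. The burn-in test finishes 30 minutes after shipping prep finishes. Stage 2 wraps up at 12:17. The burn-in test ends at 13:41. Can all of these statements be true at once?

Yes

The burn-in test starts at 12:17 + 54 min = 13:11.
Stage 2 starts at 13:11 − 144 min = 10:47.
Shipping prep ends at 10:47 + 144 min = 13:11.
The burn-in test ends at 13:11 + 30 min = 13:41.
That matches the stated 13:41, so the schedule is consistent.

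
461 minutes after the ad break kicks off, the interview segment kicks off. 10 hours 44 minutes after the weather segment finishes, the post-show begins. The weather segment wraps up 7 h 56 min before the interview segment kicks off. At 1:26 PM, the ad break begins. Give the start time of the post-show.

The interview segment starts at 1:26 PM + 461 min = 9:07 PM.
The weather segment ends at 9:07 PM − 476 min = 1:11 PM.
The post-show starts at 1:11 PM + 644 min = 11:55 PM.

11:55 PM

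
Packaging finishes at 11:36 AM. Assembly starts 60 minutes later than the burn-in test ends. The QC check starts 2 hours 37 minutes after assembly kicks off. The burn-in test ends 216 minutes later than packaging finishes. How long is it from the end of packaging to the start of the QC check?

The burn-in test ends at 11:36 AM + 216 min = 3:12 PM.
Assembly starts at 3:12 PM + 60 min = 4:12 PM.
The QC check starts at 4:12 PM + 157 min = 6:49 PM.
From 11:36 AM to 6:49 PM is 7 h 13 min.

7 h 13 min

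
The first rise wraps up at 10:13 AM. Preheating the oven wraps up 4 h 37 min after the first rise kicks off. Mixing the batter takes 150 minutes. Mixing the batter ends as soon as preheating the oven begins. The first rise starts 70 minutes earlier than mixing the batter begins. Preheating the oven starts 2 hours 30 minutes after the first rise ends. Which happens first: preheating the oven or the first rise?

the first rise

Preheating the oven starts at 10:13 AM + 150 min = 12:43 PM.
So mixing the batter ends at 12:43 PM.
Mixing the batter starts at 12:43 PM − 150 min = 10:13 AM.
The first rise starts at 10:13 AM − 70 min = 9:03 AM.
Preheating the oven starts at 12:43 PM and the first rise starts at 9:03 AM, so the first rise is first.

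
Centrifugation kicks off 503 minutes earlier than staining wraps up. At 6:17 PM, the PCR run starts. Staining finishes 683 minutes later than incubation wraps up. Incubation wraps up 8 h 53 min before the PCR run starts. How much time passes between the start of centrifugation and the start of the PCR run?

5 h 53 min

Incubation ends at 6:17 PM − 533 min = 9:24 AM.
Staining ends at 9:24 AM + 683 min = 8:47 PM.
Centrifugation starts at 8:47 PM − 503 min = 12:24 PM.
From 12:24 PM to 6:17 PM is 5 h 53 min.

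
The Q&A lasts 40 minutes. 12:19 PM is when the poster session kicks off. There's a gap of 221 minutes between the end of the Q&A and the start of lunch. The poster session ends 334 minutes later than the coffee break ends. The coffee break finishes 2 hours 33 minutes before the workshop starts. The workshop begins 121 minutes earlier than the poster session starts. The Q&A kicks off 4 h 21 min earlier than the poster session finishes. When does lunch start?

The workshop starts at 12:19 PM − 121 min = 10:18 AM.
The coffee break ends at 10:18 AM − 153 min = 7:45 AM.
The poster session ends at 7:45 AM + 334 min = 1:19 PM.
The Q&A starts at 1:19 PM − 261 min = 8:58 AM.
The Q&A ends at 8:58 AM + 40 min = 9:38 AM.
Lunch starts at 9:38 AM + 221 min = 1:19 PM.

1:19 PM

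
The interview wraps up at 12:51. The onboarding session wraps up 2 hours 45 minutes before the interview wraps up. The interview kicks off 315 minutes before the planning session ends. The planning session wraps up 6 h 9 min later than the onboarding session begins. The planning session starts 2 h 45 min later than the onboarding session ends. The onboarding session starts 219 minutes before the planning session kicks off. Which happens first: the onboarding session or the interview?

The onboarding session ends at 12:51 − 165 min = 10:06.
The planning session starts at 10:06 + 165 min = 12:51.
The onboarding session starts at 12:51 − 219 min = 09:12.
The planning session ends at 09:12 + 369 min = 15:21.
The interview starts at 15:21 − 315 min = 10:06.
The onboarding session starts at 09:12 and the interview starts at 10:06, so the onboarding session is first.

the onboarding session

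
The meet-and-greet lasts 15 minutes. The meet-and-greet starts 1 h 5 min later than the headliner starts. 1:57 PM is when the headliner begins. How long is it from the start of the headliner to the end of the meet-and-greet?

The meet-and-greet starts at 1:57 PM + 65 min = 3:02 PM.
The meet-and-greet ends at 3:02 PM + 15 min = 3:17 PM.
From 1:57 PM to 3:17 PM is 80 minutes.

80 minutes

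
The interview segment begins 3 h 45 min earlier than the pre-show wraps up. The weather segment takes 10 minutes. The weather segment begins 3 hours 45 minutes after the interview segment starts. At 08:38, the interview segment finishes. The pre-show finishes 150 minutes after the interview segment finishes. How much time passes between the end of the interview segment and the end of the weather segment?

The pre-show ends at 08:38 + 150 min = 11:08.
The interview segment starts at 11:08 − 225 min = 07:23.
The weather segment starts at 07:23 + 225 min = 11:08.
The weather segment ends at 11:08 + 10 min = 11:18.
From 08:38 to 11:18 is 2 hours 40 minutes.

2 hours 40 minutes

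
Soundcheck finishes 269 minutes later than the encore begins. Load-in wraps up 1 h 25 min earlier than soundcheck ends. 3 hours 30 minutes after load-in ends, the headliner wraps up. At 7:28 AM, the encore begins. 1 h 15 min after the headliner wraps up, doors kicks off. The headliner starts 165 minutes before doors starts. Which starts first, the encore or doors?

Soundcheck ends at 7:28 AM + 269 min = 11:57 AM.
Load-in ends at 11:57 AM − 85 min = 10:32 AM.
The headliner ends at 10:32 AM + 210 min = 2:02 PM.
Doors starts at 2:02 PM + 75 min = 3:17 PM.
The encore starts at 7:28 AM and doors starts at 3:17 PM, so the encore is first.

the encore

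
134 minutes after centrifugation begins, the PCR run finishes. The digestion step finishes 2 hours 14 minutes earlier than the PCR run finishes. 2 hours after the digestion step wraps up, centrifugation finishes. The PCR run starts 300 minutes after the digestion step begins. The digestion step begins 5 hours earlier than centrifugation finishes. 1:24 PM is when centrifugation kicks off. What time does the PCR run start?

3:24 PM

The PCR run ends at 1:24 PM + 134 min = 3:38 PM.
The digestion step ends at 3:38 PM − 134 min = 1:24 PM.
Centrifugation ends at 1:24 PM + 120 min = 3:24 PM.
The digestion step starts at 3:24 PM − 300 min = 10:24 AM.
The PCR run starts at 10:24 AM + 300 min = 3:24 PM.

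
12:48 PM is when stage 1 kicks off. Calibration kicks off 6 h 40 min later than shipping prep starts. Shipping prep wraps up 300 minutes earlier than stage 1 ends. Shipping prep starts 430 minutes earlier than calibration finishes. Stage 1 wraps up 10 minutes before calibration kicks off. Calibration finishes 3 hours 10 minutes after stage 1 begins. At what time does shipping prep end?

10:18 AM

Calibration ends at 12:48 PM + 190 min = 3:58 PM.
Shipping prep starts at 3:58 PM − 430 min = 8:48 AM.
Calibration starts at 8:48 AM + 400 min = 3:28 PM.
Stage 1 ends at 3:28 PM − 10 min = 3:18 PM.
Shipping prep ends at 3:18 PM − 300 min = 10:18 AM.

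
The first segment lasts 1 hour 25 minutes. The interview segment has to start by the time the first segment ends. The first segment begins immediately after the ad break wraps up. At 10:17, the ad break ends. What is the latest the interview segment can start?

The first segment starts at 10:17.
The first segment ends at 10:17 + 85 min = 11:42.
The interview segment is bounded by the first segment, so the latest it can start is 11:42.

11:42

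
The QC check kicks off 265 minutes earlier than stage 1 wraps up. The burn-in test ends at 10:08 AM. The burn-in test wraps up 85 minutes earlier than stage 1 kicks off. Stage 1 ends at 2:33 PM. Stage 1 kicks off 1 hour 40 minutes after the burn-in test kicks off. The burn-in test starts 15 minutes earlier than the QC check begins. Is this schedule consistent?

The QC check starts at 2:33 PM − 265 min = 10:08 AM.
The burn-in test starts at 10:08 AM − 15 min = 9:53 AM.
Stage 1 starts at 9:53 AM + 100 min = 11:33 AM.
The burn-in test ends at 11:33 AM − 85 min = 10:08 AM.
That matches the stated 10:08 AM, so the schedule is consistent.

Yes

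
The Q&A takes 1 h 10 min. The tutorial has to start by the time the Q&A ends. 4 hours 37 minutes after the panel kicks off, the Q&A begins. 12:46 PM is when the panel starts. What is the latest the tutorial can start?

The Q&A starts at 12:46 PM + 277 min = 5:23 PM.
The Q&A ends at 5:23 PM + 70 min = 6:33 PM.
The tutorial is bounded by the Q&A, so the latest it can start is 6:33 PM.

6:33 PM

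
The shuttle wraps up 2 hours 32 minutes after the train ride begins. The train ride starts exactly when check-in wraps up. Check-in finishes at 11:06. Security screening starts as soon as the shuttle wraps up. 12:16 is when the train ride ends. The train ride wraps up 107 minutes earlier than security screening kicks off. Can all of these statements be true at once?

The train ride starts at 11:06.
The shuttle ends at 11:06 + 152 min = 13:38.
So security screening starts at 13:38.
The train ride ends at 13:38 − 107 min = 11:51.
But the train ride is also said to end at 12:16 — a 25-minute conflict.

No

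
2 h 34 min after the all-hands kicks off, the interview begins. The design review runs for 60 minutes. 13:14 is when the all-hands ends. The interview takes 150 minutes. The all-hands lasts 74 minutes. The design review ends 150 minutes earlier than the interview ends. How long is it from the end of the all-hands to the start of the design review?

The all-hands starts at 13:14 − 74 min = 12:00.
The interview starts at 12:00 + 154 min = 14:34.
The interview ends at 14:34 + 150 min = 17:04.
The design review ends at 17:04 − 150 min = 14:34.
The design review starts at 14:34 − 60 min = 13:34.
From 13:14 to 13:34 is 20 minutes.

20 minutes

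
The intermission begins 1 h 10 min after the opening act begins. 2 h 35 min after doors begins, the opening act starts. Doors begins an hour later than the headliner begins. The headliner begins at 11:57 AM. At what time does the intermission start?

4:42 PM

Doors starts at 11:57 AM + 60 min = 12:57 PM.
The opening act starts at 12:57 PM + 155 min = 3:32 PM.
The intermission starts at 3:32 PM + 70 min = 4:42 PM.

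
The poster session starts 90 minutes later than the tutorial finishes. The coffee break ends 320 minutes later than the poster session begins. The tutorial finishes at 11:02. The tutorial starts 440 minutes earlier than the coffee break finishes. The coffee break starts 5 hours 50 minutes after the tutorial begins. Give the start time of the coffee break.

The poster session starts at 11:02 + 90 min = 12:32.
The coffee break ends at 12:32 + 320 min = 17:52.
The tutorial starts at 17:52 − 440 min = 10:32.
The coffee break starts at 10:32 + 350 min = 16:22.

16:22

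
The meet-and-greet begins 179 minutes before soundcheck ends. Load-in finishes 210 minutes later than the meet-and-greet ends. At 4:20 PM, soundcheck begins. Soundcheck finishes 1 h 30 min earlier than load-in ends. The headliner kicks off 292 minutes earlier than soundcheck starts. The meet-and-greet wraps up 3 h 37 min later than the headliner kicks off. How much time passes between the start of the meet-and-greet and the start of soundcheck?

2 h 14 min

The headliner starts at 4:20 PM − 292 min = 11:28 AM.
The meet-and-greet ends at 11:28 AM + 217 min = 3:05 PM.
Load-in ends at 3:05 PM + 210 min = 6:35 PM.
Soundcheck ends at 6:35 PM − 90 min = 5:05 PM.
The meet-and-greet starts at 5:05 PM − 179 min = 2:06 PM.
From 2:06 PM to 4:20 PM is 2 h 14 min.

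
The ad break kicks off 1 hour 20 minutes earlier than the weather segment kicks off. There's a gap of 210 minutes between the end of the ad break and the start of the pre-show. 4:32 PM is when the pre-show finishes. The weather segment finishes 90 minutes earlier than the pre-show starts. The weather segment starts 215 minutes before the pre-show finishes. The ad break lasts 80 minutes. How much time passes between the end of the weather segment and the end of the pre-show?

The weather segment starts at 4:32 PM − 215 min = 12:57 PM.
The ad break starts at 12:57 PM − 80 min = 11:37 AM.
The ad break ends at 11:37 AM + 80 min = 12:57 PM.
The pre-show starts at 12:57 PM + 210 min = 4:27 PM.
The weather segment ends at 4:27 PM − 90 min = 2:57 PM.
From 2:57 PM to 4:32 PM is 1 hour 35 minutes.

1 hour 35 minutes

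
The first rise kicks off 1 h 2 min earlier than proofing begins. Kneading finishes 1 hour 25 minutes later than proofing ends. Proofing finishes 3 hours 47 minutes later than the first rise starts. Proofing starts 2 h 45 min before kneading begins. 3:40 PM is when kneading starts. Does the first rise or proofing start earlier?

Proofing starts at 3:40 PM − 165 min = 12:55 PM.
The first rise starts at 12:55 PM − 62 min = 11:53 AM.
The first rise starts at 11:53 AM and proofing starts at 12:55 PM, so the first rise is first.

the first rise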